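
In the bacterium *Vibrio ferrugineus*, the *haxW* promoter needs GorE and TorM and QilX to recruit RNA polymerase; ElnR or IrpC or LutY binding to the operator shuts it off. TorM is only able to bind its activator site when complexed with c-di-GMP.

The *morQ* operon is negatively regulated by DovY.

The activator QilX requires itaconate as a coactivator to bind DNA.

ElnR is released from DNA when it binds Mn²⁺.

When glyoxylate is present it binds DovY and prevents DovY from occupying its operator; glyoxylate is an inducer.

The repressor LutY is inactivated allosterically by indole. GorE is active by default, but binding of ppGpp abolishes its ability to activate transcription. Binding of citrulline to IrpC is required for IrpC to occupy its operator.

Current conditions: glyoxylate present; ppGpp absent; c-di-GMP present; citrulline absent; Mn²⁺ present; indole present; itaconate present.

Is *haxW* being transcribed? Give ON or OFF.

ON

Mn²⁺ is present, so ElnR is inactive.
Citrulline is absent, so IrpC is inactive.
Indole is present, so LutY is inactive.
ppGpp is absent, so GorE is active.
c-di-GMP is present, so TorM is active.
Itaconate is present, so QilX is active.
No repressor is bound and GorE and TorM and QilX are active, so *haxW* is transcribed.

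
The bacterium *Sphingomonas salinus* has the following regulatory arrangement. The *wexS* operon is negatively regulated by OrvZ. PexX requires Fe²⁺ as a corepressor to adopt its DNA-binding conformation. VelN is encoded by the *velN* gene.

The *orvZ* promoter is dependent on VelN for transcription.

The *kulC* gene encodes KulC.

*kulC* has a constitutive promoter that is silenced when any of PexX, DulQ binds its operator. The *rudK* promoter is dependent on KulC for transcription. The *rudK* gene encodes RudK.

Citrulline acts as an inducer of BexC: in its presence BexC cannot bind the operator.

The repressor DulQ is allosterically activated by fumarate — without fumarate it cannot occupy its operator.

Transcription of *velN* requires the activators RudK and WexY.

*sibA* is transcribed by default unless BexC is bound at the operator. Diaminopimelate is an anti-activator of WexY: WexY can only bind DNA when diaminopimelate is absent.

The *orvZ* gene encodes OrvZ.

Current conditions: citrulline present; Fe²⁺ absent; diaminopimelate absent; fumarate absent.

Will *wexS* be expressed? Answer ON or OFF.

OFF

Fe²⁺ is absent, so PexX is inactive.
Fumarate is absent, so DulQ is inactive.
With no repressor bound, *kulC* is transcribed.
So KulC is produced and active.
No repressor is bound and KulC is active, so *rudK* is transcribed.
So RudK is produced and active.
Diaminopimelate is absent, so WexY is active.
No repressor is bound and RudK and WexY are active, so *velN* is transcribed.
So VelN is produced and active.
No repressor is bound and VelN is active, so *orvZ* is transcribed.
So OrvZ is produced and active.
With repressor OrvZ bound, *wexS* is not transcribed.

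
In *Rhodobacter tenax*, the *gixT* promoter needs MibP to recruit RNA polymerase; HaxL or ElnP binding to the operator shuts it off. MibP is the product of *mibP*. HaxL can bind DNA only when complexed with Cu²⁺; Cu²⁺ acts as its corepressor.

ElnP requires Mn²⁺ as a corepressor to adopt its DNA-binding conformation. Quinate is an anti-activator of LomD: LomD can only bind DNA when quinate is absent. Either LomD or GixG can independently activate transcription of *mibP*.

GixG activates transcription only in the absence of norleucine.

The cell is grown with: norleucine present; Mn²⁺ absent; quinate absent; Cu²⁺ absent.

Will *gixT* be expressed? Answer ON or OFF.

ON

Quinate is absent, so LomD is active.
Norleucine is present, so GixG is inactive.
Activator LomD is present, so *mibP* is transcribed.
So MibP is produced and active.
Cu²⁺ is absent, so HaxL is inactive.
Mn²⁺ is absent, so ElnP is inactive.
No repressor is bound and MibP is active, so *gixT* is transcribed.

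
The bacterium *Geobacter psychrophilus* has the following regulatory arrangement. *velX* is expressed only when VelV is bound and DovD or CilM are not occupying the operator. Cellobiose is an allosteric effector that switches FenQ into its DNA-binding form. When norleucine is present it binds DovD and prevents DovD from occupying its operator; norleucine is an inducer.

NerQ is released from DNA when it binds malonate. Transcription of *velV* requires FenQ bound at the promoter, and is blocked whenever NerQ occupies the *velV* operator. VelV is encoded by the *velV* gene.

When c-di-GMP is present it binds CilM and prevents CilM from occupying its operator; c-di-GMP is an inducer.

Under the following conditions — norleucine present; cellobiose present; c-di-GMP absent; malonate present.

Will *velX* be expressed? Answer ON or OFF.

Norleucine is present, so DovD is inactive.
Cellobiose is present, so FenQ is active.
Malonate is present, so NerQ is inactive.
No repressor is bound and FenQ is active, so *velV* is transcribed.
So VelV is produced and active.
c-di-GMP is absent, so CilM is active.
With repressor CilM bound, *velX* is not transcribed.

OFF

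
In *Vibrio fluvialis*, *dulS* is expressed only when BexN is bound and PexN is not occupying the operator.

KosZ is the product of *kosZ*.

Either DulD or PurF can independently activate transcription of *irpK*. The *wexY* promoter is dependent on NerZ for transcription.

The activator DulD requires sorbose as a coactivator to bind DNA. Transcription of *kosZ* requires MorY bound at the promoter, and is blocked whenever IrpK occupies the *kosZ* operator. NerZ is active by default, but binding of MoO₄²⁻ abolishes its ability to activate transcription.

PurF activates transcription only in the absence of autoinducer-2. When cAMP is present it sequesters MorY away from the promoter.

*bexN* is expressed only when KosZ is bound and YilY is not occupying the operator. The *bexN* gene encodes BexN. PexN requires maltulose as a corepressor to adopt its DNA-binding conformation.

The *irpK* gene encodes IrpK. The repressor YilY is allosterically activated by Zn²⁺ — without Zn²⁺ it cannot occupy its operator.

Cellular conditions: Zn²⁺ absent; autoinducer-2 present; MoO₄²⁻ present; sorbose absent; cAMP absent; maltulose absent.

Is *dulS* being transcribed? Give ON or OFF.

ON

Maltulose is absent, so PexN is inactive.
Zn²⁺ is absent, so YilY is inactive.
Sorbose is absent, so DulD is inactive.
Autoinducer-2 is present, so PurF is inactive.
No activator is available at the *irpK* promoter, so *irpK* is not transcribed.
So IrpK is not produced.
cAMP is absent, so MorY is active.
No repressor is bound and MorY is active, so *kosZ* is transcribed.
So KosZ is produced and active.
No repressor is bound and KosZ is active, so *bexN* is transcribed.
So BexN is produced and active.
No repressor is bound and BexN is active, so *dulS* is transcribed.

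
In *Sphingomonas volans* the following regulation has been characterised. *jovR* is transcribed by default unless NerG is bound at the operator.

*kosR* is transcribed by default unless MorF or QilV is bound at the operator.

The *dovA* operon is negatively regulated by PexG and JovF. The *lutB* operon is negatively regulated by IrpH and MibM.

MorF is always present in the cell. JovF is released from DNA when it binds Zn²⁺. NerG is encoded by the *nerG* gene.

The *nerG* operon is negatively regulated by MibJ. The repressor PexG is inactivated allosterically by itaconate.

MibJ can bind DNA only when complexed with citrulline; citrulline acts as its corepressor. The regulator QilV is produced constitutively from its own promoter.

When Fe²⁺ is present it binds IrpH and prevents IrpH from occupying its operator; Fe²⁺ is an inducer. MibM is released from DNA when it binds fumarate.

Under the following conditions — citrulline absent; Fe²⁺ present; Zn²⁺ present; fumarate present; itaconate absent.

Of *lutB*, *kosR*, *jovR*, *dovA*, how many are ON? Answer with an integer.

1

Fe²⁺ is present, so IrpH is inactive.
Fumarate is present, so MibM is inactive.
With no repressor bound, *lutB* is transcribed.
→ *lutB* is ON.
MorF is produced constitutively and is active.
QilV is produced constitutively and is active.
With repressor MorF bound, *kosR* is not transcribed.
→ *kosR* is OFF.
Citrulline is absent, so MibJ is inactive.
With no repressor bound, *nerG* is transcribed.
So NerG is produced and active.
With repressor NerG bound, *jovR* is not transcribed.
→ *jovR* is OFF.
Itaconate is absent, so PexG is active.
Zn²⁺ is present, so JovF is inactive.
With repressor PexG bound, *dovA* is not transcribed.
→ *dovA* is OFF.
1 of the 4 genes is transcribed.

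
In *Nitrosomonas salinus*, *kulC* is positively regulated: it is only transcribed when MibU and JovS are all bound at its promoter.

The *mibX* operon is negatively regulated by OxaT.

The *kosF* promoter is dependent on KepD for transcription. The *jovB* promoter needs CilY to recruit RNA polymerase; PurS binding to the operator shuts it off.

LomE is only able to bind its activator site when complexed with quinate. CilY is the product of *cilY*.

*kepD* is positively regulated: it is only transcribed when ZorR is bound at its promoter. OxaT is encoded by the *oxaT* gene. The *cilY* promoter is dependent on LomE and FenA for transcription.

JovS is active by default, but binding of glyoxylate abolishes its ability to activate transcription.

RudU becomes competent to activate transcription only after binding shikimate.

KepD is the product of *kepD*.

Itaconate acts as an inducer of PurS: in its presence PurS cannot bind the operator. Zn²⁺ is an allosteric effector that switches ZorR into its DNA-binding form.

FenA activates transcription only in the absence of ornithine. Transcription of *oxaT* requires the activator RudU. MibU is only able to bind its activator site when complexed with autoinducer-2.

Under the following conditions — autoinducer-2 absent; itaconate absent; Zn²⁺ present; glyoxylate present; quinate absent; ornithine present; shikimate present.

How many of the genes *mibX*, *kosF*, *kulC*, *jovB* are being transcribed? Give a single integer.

Shikimate is present, so RudU is active.
No repressor is bound and RudU is active, so *oxaT* is transcribed.
So OxaT is produced and active.
With repressor OxaT bound, *mibX* is not transcribed.
→ *mibX* is OFF.
Zn²⁺ is present, so ZorR is active.
No repressor is bound and ZorR is active, so *kepD* is transcribed.
So KepD is produced and active.
No repressor is bound and KepD is active, so *kosF* is transcribed.
→ *kosF* is ON.
Autoinducer-2 is absent, so MibU is inactive.
Glyoxylate is present, so JovS is inactive.
Required activator MibU is absent, so *kulC* is not transcribed.
→ *kulC* is OFF.
Itaconate is absent, so PurS is active.
Quinate is absent, so LomE is inactive.
Ornithine is present, so FenA is inactive.
Required activator LomE is absent, so *cilY* is not transcribed.
So CilY is not produced.
With repressor PurS bound, *jovB* is not transcribed.
→ *jovB* is OFF.
1 of the 4 genes is transcribed.

1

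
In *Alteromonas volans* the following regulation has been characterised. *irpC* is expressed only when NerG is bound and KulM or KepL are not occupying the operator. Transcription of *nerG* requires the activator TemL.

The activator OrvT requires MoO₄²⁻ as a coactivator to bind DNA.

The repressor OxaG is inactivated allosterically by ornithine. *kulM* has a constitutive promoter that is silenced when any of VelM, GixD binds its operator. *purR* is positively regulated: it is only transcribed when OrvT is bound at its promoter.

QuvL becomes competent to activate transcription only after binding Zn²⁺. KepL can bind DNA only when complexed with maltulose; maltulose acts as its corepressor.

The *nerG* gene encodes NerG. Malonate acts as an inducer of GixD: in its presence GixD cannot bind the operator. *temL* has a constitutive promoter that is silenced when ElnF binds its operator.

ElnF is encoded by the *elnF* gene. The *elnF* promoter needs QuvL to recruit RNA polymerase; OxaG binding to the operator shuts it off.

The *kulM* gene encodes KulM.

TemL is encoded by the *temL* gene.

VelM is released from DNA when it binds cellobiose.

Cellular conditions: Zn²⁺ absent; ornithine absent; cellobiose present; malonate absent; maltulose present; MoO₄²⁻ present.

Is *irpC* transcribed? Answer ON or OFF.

OFF

Cellobiose is present, so VelM is inactive.
Malonate is absent, so GixD is active.
With repressor GixD bound, *kulM* is not transcribed.
So KulM is not produced.
Maltulose is present, so KepL is active.
Ornithine is absent, so OxaG is active.
Zn²⁺ is absent, so QuvL is inactive.
With repressor OxaG bound, *elnF* is not transcribed.
So ElnF is not produced.
With no repressor bound, *temL* is transcribed.
So TemL is produced and active.
No repressor is bound and TemL is active, so *nerG* is transcribed.
So NerG is produced and active.
With repressor KepL bound, *irpC* is not transcribed.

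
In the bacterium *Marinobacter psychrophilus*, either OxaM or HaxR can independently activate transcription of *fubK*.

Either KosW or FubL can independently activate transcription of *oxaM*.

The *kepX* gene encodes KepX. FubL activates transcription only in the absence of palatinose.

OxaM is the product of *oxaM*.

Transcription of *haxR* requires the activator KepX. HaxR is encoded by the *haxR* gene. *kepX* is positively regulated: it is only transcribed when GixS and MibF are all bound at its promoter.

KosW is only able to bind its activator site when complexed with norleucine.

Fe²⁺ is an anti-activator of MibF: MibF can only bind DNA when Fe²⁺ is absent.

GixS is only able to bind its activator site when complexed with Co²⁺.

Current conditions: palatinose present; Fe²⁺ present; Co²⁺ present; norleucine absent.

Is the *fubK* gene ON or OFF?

OFF

Norleucine is absent, so KosW is inactive.
Palatinose is present, so FubL is inactive.
No activator is available at the *oxaM* promoter, so *oxaM* is not transcribed.
So OxaM is not produced.
Co²⁺ is present, so GixS is active.
Fe²⁺ is present, so MibF is inactive.
Required activator MibF is absent, so *kepX* is not transcribed.
So KepX is not produced.
Required activator KepX is absent, so *haxR* is not transcribed.
So HaxR is not produced.
No activator is available at the *fubK* promoter, so *fubK* is not transcribed.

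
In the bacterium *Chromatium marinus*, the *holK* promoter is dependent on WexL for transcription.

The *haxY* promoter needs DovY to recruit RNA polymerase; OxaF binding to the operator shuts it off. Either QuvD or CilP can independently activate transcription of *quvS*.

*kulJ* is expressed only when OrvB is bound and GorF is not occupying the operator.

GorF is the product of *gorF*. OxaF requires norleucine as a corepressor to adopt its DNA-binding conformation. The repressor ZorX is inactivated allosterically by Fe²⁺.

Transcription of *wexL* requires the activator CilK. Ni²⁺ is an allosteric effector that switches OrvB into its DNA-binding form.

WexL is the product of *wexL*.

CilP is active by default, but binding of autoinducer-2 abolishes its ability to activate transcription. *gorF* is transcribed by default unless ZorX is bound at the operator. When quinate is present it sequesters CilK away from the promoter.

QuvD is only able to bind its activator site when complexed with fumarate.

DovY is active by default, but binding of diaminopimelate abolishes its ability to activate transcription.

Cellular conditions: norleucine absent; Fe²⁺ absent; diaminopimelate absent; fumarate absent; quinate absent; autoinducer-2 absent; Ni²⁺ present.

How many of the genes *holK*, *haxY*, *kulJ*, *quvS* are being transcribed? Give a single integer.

4

Quinate is absent, so CilK is active.
No repressor is bound and CilK is active, so *wexL* is transcribed.
So WexL is produced and active.
No repressor is bound and WexL is active, so *holK* is transcribed.
→ *holK* is ON.
Diaminopimelate is absent, so DovY is active.
Norleucine is absent, so OxaF is inactive.
No repressor is bound and DovY is active, so *haxY* is transcribed.
→ *haxY* is ON.
Fe²⁺ is absent, so ZorX is active.
With repressor ZorX bound, *gorF* is not transcribed.
So GorF is not produced.
Ni²⁺ is present, so OrvB is active.
No repressor is bound and OrvB is active, so *kulJ* is transcribed.
→ *kulJ* is ON.
Fumarate is absent, so QuvD is inactive.
Autoinducer-2 is absent, so CilP is active.
Activator CilP is present, so *quvS* is transcribed.
→ *quvS* is ON.
4 of the 4 genes are transcribed.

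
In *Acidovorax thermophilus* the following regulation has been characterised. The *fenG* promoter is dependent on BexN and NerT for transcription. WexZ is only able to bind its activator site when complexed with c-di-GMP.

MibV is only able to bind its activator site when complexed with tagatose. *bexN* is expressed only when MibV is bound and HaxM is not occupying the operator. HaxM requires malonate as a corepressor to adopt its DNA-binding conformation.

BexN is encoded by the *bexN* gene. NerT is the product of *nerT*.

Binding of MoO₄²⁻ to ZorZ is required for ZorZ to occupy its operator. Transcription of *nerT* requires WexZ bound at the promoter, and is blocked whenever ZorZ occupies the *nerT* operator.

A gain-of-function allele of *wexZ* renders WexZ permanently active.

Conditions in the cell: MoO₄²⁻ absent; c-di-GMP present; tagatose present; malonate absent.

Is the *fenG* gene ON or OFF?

ON

Malonate is absent, so HaxM is inactive.
Tagatose is present, so MibV is active.
No repressor is bound and MibV is active, so *bexN* is transcribed.
So BexN is produced and active.
MoO₄²⁻ is absent, so ZorZ is inactive.
WexZ is constitutively active in this strain.
No repressor is bound and WexZ is active, so *nerT* is transcribed.
So NerT is produced and active.
No repressor is bound and BexN and NerT are active, so *fenG* is transcribed.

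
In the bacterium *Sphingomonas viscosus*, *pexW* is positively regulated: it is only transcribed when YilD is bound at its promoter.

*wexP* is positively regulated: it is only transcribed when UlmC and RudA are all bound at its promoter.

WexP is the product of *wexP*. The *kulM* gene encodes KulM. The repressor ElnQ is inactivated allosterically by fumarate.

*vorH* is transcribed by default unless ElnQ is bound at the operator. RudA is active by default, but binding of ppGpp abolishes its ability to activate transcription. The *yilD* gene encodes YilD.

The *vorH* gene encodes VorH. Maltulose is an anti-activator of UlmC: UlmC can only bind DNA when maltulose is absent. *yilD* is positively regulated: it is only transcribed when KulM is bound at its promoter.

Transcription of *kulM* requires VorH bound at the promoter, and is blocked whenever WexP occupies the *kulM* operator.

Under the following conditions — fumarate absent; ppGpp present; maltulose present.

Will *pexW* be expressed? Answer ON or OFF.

OFF

Maltulose is present, so UlmC is inactive.
ppGpp is present, so RudA is inactive.
Required activator UlmC is absent, so *wexP* is not transcribed.
So WexP is not produced.
Fumarate is absent, so ElnQ is active.
With repressor ElnQ bound, *vorH* is not transcribed.
So VorH is not produced.
Required activator VorH is absent, so *kulM* is not transcribed.
So KulM is not produced.
Required activator KulM is absent, so *yilD* is not transcribed.
So YilD is not produced.
Required activator YilD is absent, so *pexW* is not transcribed.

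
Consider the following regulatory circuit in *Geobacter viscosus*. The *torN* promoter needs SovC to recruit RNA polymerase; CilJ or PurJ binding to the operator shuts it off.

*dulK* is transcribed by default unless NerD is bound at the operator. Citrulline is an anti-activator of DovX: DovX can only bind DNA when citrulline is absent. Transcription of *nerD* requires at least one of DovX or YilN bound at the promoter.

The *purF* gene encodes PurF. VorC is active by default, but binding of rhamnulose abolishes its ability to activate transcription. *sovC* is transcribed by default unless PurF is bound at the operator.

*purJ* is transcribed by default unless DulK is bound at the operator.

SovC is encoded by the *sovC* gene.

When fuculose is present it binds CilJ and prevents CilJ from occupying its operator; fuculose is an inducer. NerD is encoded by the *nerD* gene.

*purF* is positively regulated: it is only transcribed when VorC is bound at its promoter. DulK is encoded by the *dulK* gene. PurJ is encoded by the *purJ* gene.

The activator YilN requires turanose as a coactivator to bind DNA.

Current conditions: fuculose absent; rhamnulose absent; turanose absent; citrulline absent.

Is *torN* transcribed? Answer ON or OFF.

Fuculose is absent, so CilJ is active.
Citrulline is absent, so DovX is active.
Turanose is absent, so YilN is inactive.
Activator DovX is present, so *nerD* is transcribed.
So NerD is produced and active.
With repressor NerD bound, *dulK* is not transcribed.
So DulK is not produced.
With no repressor bound, *purJ* is transcribed.
So PurJ is produced and active.
Rhamnulose is absent, so VorC is active.
No repressor is bound and VorC is active, so *purF* is transcribed.
So PurF is produced and active.
With repressor PurF bound, *sovC* is not transcribed.
So SovC is not produced.
With repressor CilJ bound, *torN* is not transcribed.

OFF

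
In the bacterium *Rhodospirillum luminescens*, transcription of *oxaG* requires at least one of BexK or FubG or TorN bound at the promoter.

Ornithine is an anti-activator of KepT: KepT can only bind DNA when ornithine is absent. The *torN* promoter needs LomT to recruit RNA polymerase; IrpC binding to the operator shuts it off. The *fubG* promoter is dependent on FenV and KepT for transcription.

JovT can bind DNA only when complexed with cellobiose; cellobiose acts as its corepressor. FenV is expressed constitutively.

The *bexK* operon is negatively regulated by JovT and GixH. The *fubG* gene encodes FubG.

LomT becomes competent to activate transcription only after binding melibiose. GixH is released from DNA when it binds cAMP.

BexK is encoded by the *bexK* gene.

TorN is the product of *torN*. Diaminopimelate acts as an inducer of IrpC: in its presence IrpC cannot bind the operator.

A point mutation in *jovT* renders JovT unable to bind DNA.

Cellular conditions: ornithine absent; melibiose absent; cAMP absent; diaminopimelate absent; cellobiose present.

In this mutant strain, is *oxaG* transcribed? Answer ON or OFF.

JovT is non-functional in this strain, so it has no effect.
cAMP is absent, so GixH is active.
With repressor GixH bound, *bexK* is not transcribed.
So BexK is not produced.
FenV is produced constitutively and is active.
Ornithine is absent, so KepT is active.
No repressor is bound and FenV and KepT are active, so *fubG* is transcribed.
So FubG is produced and active.
Melibiose is absent, so LomT is inactive.
Diaminopimelate is absent, so IrpC is active.
With repressor IrpC bound, *torN* is not transcribed.
So TorN is not produced.
Activator FubG is present, so *oxaG* is transcribed.

ON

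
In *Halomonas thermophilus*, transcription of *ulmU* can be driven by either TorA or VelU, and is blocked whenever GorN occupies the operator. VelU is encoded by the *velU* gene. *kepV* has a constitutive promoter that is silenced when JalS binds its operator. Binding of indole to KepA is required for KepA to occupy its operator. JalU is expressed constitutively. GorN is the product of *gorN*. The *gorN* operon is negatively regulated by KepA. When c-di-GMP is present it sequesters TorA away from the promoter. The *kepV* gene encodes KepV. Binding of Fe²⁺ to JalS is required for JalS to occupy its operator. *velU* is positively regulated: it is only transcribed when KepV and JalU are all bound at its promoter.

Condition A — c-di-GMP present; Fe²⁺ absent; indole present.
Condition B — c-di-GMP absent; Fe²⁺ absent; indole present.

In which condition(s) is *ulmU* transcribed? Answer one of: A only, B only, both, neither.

both

Condition A:
c-di-GMP is present, so TorA is inactive.
Fe²⁺ is absent, so JalS is inactive.
With no repressor bound, *kepV* is transcribed.
So KepV is produced and active.
JalU is produced constitutively and is active.
No repressor is bound and KepV and JalU are active, so *velU* is transcribed.
So VelU is produced and active.
Indole is present, so KepA is active.
With repressor KepA bound, *gorN* is not transcribed.
So GorN is not produced.
Activator VelU is present, so *ulmU* is transcribed.
→ *ulmU* is ON in A.
Condition B:
c-di-GMP is absent, so TorA is active.
Fe²⁺ is absent, so JalS is inactive.
With no repressor bound, *kepV* is transcribed.
So KepV is produced and active.
JalU is produced constitutively and is active.
No repressor is bound and KepV and JalU are active, so *velU* is transcribed.
So VelU is produced and active.
Indole is present, so KepA is active.
With repressor KepA bound, *gorN* is not transcribed.
So GorN is not produced.
Activator TorA is present, so *ulmU* is transcribed.
→ *ulmU* is ON in B.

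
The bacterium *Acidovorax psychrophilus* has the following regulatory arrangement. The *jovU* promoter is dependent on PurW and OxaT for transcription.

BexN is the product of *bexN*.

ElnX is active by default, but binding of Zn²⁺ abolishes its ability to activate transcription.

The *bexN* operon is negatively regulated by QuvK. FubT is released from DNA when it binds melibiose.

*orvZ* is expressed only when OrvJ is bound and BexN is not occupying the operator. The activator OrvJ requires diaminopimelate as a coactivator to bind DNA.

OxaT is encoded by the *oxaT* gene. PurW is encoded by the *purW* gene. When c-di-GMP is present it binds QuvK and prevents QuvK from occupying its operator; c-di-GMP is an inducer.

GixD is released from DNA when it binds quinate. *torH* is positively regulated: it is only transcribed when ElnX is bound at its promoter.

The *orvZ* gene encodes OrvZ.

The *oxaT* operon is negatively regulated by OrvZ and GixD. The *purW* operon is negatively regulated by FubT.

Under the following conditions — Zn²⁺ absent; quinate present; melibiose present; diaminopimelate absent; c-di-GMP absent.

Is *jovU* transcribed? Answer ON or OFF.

Melibiose is present, so FubT is inactive.
With no repressor bound, *purW* is transcribed.
So PurW is produced and active.
c-di-GMP is absent, so QuvK is active.
With repressor QuvK bound, *bexN* is not transcribed.
So BexN is not produced.
Diaminopimelate is absent, so OrvJ is inactive.
Required activator OrvJ is absent, so *orvZ* is not transcribed.
So OrvZ is not produced.
Quinate is present, so GixD is inactive.
With no repressor bound, *oxaT* is transcribed.
So OxaT is produced and active.
No repressor is bound and PurW and OxaT are active, so *jovU* is transcribed.

ON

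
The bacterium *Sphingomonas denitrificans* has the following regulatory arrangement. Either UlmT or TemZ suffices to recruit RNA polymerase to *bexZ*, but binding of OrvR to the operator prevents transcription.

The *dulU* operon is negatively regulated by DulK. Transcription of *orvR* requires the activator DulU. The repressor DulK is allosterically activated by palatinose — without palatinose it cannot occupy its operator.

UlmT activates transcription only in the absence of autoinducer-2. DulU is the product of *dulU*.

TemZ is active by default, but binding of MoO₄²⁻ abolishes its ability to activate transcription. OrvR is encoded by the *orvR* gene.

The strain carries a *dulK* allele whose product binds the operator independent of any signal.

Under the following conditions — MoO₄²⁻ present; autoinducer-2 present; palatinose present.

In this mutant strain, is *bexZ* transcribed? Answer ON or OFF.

Autoinducer-2 is present, so UlmT is inactive.
DulK is constitutively active in this strain.
With repressor DulK bound, *dulU* is not transcribed.
So DulU is not produced.
Required activator DulU is absent, so *orvR* is not transcribed.
So OrvR is not produced.
MoO₄²⁻ is present, so TemZ is inactive.
No activator is available at the *bexZ* promoter, so *bexZ* is not transcribed.

OFF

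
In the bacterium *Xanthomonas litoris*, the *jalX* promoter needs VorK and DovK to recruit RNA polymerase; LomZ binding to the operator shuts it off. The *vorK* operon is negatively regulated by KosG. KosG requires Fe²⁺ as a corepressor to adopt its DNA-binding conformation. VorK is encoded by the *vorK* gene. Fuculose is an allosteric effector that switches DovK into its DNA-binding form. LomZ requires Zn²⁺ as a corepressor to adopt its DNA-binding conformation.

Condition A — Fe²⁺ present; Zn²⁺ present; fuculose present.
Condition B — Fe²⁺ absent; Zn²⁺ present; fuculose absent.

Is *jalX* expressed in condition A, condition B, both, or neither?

neither

Condition A:
Fe²⁺ is present, so KosG is active.
With repressor KosG bound, *vorK* is not transcribed.
So VorK is not produced.
Zn²⁺ is present, so LomZ is active.
Fuculose is present, so DovK is active.
With repressor LomZ bound, *jalX* is not transcribed.
→ *jalX* is OFF in A.
Condition B:
Fe²⁺ is absent, so KosG is inactive.
With no repressor bound, *vorK* is transcribed.
So VorK is produced and active.
Zn²⁺ is present, so LomZ is active.
Fuculose is absent, so DovK is inactive.
With repressor LomZ bound, *jalX* is not transcribed.
→ *jalX* is OFF in B.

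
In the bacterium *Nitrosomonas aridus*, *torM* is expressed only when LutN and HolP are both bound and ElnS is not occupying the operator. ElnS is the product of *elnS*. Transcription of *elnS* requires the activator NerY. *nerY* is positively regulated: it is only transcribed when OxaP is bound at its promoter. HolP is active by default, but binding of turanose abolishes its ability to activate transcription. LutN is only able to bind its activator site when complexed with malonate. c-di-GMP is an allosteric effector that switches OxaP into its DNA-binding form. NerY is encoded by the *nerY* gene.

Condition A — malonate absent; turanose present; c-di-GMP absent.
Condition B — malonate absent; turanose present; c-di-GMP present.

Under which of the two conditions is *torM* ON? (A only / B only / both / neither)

neither

Condition A:
Malonate is absent, so LutN is inactive.
Turanose is present, so HolP is inactive.
c-di-GMP is absent, so OxaP is inactive.
Required activator OxaP is absent, so *nerY* is not transcribed.
So NerY is not produced.
Required activator NerY is absent, so *elnS* is not transcribed.
So ElnS is not produced.
Required activator LutN is absent, so *torM* is not transcribed.
→ *torM* is OFF in A.
Condition B:
Malonate is absent, so LutN is inactive.
Turanose is present, so HolP is inactive.
c-di-GMP is present, so OxaP is active.
No repressor is bound and OxaP is active, so *nerY* is transcribed.
So NerY is produced and active.
No repressor is bound and NerY is active, so *elnS* is transcribed.
So ElnS is produced and active.
With repressor ElnS bound, *torM* is not transcribed.
→ *torM* is OFF in B.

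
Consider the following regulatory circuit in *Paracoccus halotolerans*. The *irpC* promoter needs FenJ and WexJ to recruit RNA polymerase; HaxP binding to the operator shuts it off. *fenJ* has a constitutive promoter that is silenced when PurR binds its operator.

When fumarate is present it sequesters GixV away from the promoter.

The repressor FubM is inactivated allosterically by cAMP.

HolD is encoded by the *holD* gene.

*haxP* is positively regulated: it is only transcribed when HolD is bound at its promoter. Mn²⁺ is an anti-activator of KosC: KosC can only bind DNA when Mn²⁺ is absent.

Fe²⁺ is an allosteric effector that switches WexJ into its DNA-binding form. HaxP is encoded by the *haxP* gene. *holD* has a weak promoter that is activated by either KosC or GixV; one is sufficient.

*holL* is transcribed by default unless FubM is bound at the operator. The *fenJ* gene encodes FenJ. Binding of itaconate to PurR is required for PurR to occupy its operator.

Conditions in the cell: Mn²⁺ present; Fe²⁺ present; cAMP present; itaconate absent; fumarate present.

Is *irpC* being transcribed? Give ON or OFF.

ON

Mn²⁺ is present, so KosC is inactive.
Fumarate is present, so GixV is inactive.
No activator is available at the *holD* promoter, so *holD* is not transcribed.
So HolD is not produced.
Required activator HolD is absent, so *haxP* is not transcribed.
So HaxP is not produced.
Itaconate is absent, so PurR is inactive.
With no repressor bound, *fenJ* is transcribed.
So FenJ is produced and active.
Fe²⁺ is present, so WexJ is active.
No repressor is bound and FenJ and WexJ are active, so *irpC* is transcribed.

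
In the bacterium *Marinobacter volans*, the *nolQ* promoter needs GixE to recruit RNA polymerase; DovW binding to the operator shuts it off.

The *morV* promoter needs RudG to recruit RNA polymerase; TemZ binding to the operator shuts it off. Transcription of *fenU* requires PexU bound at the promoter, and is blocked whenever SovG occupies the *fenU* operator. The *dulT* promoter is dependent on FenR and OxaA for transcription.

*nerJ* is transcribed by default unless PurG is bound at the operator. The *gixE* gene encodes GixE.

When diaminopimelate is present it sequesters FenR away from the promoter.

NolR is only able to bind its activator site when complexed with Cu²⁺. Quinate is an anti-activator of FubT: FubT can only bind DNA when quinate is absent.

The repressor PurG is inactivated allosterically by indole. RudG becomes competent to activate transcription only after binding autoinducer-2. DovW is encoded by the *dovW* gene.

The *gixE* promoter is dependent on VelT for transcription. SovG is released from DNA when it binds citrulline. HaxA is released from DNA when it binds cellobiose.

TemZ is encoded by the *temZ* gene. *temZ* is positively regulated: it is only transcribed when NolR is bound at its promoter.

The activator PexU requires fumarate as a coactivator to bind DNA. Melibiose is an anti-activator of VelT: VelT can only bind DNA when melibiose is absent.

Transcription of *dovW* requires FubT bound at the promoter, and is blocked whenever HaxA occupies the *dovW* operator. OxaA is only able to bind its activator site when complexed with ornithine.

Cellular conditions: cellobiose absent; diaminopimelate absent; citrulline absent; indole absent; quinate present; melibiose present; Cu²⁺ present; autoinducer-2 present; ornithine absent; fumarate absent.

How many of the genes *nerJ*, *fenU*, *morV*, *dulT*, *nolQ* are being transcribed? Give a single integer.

0

Indole is absent, so PurG is active.
With repressor PurG bound, *nerJ* is not transcribed.
→ *nerJ* is OFF.
Citrulline is absent, so SovG is active.
Fumarate is absent, so PexU is inactive.
With repressor SovG bound, *fenU* is not transcribed.
→ *fenU* is OFF.
Autoinducer-2 is present, so RudG is active.
Cu²⁺ is present, so NolR is active.
No repressor is bound and NolR is active, so *temZ* is transcribed.
So TemZ is produced and active.
With repressor TemZ bound, *morV* is not transcribed.
→ *morV* is OFF.
Diaminopimelate is absent, so FenR is active.
Ornithine is absent, so OxaA is inactive.
Required activator OxaA is absent, so *dulT* is not transcribed.
→ *dulT* is OFF.
Cellobiose is absent, so HaxA is active.
Quinate is present, so FubT is inactive.
With repressor HaxA bound, *dovW* is not transcribed.
So DovW is not produced.
Melibiose is present, so VelT is inactive.
Required activator VelT is absent, so *gixE* is not transcribed.
So GixE is not produced.
Required activator GixE is absent, so *nolQ* is not transcribed.
→ *nolQ* is OFF.
0 of the 5 genes are transcribed.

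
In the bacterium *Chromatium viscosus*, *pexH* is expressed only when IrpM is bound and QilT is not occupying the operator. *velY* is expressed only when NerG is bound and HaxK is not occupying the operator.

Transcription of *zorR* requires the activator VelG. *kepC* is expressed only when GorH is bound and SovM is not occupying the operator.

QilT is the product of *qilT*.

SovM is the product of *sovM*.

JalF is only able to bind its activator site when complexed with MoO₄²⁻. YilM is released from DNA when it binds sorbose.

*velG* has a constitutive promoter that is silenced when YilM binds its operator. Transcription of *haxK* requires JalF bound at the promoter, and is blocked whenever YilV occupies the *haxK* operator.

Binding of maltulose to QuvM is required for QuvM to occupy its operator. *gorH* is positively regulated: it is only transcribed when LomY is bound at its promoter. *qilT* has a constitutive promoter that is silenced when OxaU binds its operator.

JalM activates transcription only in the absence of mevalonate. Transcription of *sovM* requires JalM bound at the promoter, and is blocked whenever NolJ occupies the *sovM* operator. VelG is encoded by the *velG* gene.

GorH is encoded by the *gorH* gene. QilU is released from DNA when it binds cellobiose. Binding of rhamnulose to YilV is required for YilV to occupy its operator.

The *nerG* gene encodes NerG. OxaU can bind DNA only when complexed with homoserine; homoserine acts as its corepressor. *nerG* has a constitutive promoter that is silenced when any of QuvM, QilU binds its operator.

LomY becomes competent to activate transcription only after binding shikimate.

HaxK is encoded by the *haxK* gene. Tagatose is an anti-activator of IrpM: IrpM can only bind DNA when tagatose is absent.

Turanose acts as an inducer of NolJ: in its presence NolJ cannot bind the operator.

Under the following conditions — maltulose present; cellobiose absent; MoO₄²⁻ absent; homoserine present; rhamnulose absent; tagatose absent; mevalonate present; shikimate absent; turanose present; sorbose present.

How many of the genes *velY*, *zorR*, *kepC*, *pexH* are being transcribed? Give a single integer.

Maltulose is present, so QuvM is active.
Cellobiose is absent, so QilU is active.
With repressor QuvM bound, *nerG* is not transcribed.
So NerG is not produced.
MoO₄²⁻ is absent, so JalF is inactive.
Rhamnulose is absent, so YilV is inactive.
Required activator JalF is absent, so *haxK* is not transcribed.
So HaxK is not produced.
Required activator NerG is absent, so *velY* is not transcribed.
→ *velY* is OFF.
Sorbose is present, so YilM is inactive.
With no repressor bound, *velG* is transcribed.
So VelG is produced and active.
No repressor is bound and VelG is active, so *zorR* is transcribed.
→ *zorR* is ON.
Shikimate is absent, so LomY is inactive.
Required activator LomY is absent, so *gorH* is not transcribed.
So GorH is not produced.
Turanose is present, so NolJ is inactive.
Mevalonate is present, so JalM is inactive.
Required activator JalM is absent, so *sovM* is not transcribed.
So SovM is not produced.
Required activator GorH is absent, so *kepC* is not transcribed.
→ *kepC* is OFF.
Homoserine is present, so OxaU is active.
With repressor OxaU bound, *qilT* is not transcribed.
So QilT is not produced.
Tagatose is absent, so IrpM is active.
No repressor is bound and IrpM is active, so *pexH* is transcribed.
→ *pexH* is ON.
2 of the 4 genes are transcribed.

2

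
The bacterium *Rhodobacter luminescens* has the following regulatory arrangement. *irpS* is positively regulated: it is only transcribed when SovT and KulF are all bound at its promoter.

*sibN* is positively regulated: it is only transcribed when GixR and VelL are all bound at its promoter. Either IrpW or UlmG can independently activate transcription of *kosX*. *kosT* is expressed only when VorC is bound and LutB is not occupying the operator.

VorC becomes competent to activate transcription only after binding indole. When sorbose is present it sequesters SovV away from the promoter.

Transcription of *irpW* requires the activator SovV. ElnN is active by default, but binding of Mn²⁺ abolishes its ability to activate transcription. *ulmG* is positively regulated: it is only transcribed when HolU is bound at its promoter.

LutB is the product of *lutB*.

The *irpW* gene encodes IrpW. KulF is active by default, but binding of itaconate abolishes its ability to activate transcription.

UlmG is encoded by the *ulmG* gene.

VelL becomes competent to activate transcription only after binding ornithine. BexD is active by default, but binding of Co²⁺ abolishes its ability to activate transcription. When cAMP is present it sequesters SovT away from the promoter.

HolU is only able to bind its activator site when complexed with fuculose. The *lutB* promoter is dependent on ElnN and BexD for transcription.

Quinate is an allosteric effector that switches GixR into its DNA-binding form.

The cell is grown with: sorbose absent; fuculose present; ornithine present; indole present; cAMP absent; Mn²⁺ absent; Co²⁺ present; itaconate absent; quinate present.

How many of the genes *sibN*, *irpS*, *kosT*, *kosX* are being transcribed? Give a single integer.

4

Quinate is present, so GixR is active.
Ornithine is present, so VelL is active.
No repressor is bound and GixR and VelL are active, so *sibN* is transcribed.
→ *sibN* is ON.
cAMP is absent, so SovT is active.
Itaconate is absent, so KulF is active.
No repressor is bound and SovT and KulF are active, so *irpS* is transcribed.
→ *irpS* is ON.
Indole is present, so VorC is active.
Mn²⁺ is absent, so ElnN is active.
Co²⁺ is present, so BexD is inactive.
Required activator BexD is absent, so *lutB* is not transcribed.
So LutB is not produced.
No repressor is bound and VorC is active, so *kosT* is transcribed.
→ *kosT* is ON.
Sorbose is absent, so SovV is active.
No repressor is bound and SovV is active, so *irpW* is transcribed.
So IrpW is produced and active.
Fuculose is present, so HolU is active.
No repressor is bound and HolU is active, so *ulmG* is transcribed.
So UlmG is produced and active.
Activator IrpW is present, so *kosX* is transcribed.
→ *kosX* is ON.
4 of the 4 genes are transcribed.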